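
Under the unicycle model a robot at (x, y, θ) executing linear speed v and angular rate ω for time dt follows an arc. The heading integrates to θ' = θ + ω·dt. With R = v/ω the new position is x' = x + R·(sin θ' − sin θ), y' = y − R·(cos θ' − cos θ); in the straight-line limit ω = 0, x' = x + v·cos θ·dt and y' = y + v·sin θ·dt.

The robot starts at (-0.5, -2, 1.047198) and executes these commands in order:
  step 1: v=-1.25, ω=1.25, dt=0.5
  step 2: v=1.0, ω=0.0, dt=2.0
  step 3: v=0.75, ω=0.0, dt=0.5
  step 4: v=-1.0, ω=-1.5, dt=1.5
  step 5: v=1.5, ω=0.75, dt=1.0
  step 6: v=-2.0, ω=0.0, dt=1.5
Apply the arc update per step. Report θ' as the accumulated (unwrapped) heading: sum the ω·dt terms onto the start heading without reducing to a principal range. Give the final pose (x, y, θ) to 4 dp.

(-3.4172, -1.6735, 0.1722)

step 1: θ'=1.6722 (R=-1.0000) → pose (-0.6288, -2.6012, 1.6722)
step 2: θ'=1.6722 (straight) → pose (-0.8313, -0.6115, 1.6722)
step 3: θ'=1.6722 (straight) → pose (-0.8693, -0.2384, 1.6722)
step 4: θ'=-0.5778 (R=0.6667) → pose (-1.8966, -0.8644, -0.5778)
step 5: θ'=0.1722 (R=2.0000) → pose (-0.4616, -1.1594, 0.1722)
step 6: θ'=0.1722 (straight) → pose (-3.4172, -1.6735, 0.1722)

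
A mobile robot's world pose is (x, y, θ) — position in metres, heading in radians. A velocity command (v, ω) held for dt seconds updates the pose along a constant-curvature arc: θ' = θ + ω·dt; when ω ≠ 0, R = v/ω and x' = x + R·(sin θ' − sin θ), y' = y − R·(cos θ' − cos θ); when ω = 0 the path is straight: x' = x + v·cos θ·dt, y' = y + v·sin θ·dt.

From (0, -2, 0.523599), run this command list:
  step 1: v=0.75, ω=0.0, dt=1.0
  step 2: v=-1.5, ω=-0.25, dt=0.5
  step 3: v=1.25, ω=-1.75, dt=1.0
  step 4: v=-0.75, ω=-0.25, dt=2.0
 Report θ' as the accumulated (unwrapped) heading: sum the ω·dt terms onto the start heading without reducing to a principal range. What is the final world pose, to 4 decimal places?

(0.9981, -0.9776, -1.8514)

step 1: θ'=0.5236 (straight) → pose (0.6495, -1.6250, 0.5236)
step 2: θ'=0.3986 (R=6.0000) → pose (-0.0217, -1.9585, 0.3986)
step 3: θ'=-1.3514 (R=-0.7143) → pose (0.9527, -2.4613, -1.3514)
step 4: θ'=-1.8514 (R=3.0000) → pose (0.9981, -0.9776, -1.8514)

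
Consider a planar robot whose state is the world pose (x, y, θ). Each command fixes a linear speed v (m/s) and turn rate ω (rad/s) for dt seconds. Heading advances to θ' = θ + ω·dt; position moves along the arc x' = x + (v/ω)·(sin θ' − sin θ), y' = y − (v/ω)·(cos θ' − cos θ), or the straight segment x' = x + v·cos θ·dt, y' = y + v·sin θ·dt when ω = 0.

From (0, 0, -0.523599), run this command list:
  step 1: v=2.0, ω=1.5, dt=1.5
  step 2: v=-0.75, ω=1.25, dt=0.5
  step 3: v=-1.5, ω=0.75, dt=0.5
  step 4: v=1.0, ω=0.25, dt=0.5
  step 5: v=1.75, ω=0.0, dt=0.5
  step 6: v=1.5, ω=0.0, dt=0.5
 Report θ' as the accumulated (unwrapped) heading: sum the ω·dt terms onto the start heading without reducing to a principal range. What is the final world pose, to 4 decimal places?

step 1: θ'=1.7264 (R=1.3333) → pose (1.9839, 1.3613, 1.7264)
step 2: θ'=2.3514 (R=-0.6000) → pose (2.1503, 1.0321, 2.3514)
step 3: θ'=2.7264 (R=-2.0000) → pose (2.7646, 0.6094, 2.7264)
step 4: θ'=2.8514 (R=4.0000) → pose (2.2957, 0.7820, 2.8514)
step 5: θ'=2.8514 (straight) → pose (1.4573, 1.0324, 2.8514)
step 6: θ'=2.8514 (straight) → pose (0.7386, 1.2470, 2.8514)

(0.7386, 1.2470, 2.8514)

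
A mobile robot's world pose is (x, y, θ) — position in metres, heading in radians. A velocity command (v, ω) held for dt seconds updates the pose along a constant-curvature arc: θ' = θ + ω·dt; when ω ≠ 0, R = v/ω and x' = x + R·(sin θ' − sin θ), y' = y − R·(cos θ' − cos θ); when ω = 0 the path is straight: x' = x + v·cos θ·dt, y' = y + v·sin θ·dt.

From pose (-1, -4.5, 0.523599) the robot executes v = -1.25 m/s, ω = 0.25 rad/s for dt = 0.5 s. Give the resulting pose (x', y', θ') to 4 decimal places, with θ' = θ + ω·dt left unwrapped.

(-1.5204, -4.8455, 0.6486)

θ' = 0.5236 + 0.25·0.5 = 0.6486
R = v/ω = -1.25/0.25 = -5.0000
x' = -1 + -5.0000·(sin 0.6486 − sin 0.5236) = -1.5204
y' = -4.5 − -5.0000·(cos 0.6486 − cos 0.5236) = -4.8455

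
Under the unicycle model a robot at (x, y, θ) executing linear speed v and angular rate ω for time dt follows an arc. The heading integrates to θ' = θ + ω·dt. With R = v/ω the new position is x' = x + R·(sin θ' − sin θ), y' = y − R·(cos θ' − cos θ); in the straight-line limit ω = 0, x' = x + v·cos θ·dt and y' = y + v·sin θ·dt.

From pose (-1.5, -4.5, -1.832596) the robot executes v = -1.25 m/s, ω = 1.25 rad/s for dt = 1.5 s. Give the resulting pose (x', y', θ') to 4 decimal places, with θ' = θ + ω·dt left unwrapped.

(-2.5083, -3.2421, 0.0424)

θ' = -1.8326 + 1.25·1.5 = 0.0424
R = v/ω = -1.25/1.25 = -1.0000
x' = -1.5 + -1.0000·(sin 0.0424 − sin -1.8326) = -2.5083
y' = -4.5 − -1.0000·(cos 0.0424 − cos -1.8326) = -3.2421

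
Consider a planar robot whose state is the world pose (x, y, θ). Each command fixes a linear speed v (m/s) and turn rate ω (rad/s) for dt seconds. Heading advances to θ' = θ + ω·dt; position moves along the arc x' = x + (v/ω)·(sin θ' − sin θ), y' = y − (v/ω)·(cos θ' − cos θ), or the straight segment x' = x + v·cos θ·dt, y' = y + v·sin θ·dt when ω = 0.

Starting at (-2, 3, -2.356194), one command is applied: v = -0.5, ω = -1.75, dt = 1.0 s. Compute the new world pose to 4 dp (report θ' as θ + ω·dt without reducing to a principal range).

θ' = -2.3562 + -1.75·1.0 = -4.1062
R = v/ω = -0.5/-1.75 = 0.2857
x' = -2 + 0.2857·(sin -4.1062 − sin -2.3562) = -1.5632
y' = 3 − 0.2857·(cos -4.1062 − cos -2.3562) = 2.9608

(-1.5632, 2.9608, -4.1062)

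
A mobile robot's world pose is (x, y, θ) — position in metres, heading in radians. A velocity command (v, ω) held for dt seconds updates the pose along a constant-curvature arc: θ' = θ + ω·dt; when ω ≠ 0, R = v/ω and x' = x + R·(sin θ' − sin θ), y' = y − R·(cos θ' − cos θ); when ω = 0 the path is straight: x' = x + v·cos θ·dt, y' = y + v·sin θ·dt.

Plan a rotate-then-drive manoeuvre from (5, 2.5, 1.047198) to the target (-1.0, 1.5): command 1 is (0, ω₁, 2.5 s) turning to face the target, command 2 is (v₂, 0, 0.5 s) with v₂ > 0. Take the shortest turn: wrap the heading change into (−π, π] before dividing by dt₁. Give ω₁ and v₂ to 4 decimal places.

heading to target = atan2(1.5−2.5, -1−5) = -2.9764
Δθ = wrap(-2.9764 − 1.0472) = 2.2595; ω₁ = Δθ/dt₁ = 0.9038
distance = √((-1−5)² + (1.5−2.5)²) = 6.0828; v₂ = distance/dt₂ = 12.1655

ω₁ = 0.9038, v₂ = 12.1655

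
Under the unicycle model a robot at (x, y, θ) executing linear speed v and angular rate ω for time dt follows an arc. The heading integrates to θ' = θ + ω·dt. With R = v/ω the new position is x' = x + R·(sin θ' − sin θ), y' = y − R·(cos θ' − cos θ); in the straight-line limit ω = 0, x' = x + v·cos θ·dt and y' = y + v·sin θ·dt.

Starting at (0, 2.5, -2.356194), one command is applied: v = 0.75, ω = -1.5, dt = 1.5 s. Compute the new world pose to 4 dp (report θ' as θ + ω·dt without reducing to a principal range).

θ' = -2.3562 + -1.5·1.5 = -4.6062
R = v/ω = 0.75/-1.5 = -0.5000
x' = 0 + -0.5000·(sin -4.6062 − sin -2.3562) = -0.8507
y' = 2.5 − -0.5000·(cos -4.6062 − cos -2.3562) = 2.8006

(-0.8507, 2.8006, -4.6062)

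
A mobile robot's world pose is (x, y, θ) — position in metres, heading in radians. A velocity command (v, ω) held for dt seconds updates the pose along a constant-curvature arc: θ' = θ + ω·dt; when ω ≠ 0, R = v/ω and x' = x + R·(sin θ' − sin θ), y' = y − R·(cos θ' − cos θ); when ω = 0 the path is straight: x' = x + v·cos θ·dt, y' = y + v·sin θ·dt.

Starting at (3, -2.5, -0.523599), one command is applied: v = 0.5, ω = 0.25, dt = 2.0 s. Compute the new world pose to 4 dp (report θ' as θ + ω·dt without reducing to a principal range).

(3.9528, -2.7674, -0.0236)

θ' = -0.5236 + 0.25·2.0 = -0.0236
R = v/ω = 0.5/0.25 = 2.0000
x' = 3 + 2.0000·(sin -0.0236 − sin -0.5236) = 3.9528
y' = -2.5 − 2.0000·(cos -0.0236 − cos -0.5236) = -2.7674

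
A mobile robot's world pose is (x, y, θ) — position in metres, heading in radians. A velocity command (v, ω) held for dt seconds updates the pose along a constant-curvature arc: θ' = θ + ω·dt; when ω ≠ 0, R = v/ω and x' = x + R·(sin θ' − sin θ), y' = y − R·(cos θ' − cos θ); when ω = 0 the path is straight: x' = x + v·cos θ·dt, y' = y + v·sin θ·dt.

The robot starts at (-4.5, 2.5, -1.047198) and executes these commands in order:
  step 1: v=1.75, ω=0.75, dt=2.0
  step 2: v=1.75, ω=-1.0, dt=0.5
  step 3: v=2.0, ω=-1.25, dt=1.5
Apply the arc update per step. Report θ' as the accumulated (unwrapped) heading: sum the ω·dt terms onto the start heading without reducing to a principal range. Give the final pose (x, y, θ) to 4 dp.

step 1: θ'=0.4528 (R=2.3333) → pose (-1.4585, 1.5685, 0.4528)
step 2: θ'=-0.0472 (R=-1.7500) → pose (-0.6103, 1.7429, -0.0472)
step 3: θ'=-1.9222 (R=-1.6000) → pose (0.8164, -0.4061, -1.9222)

(0.8164, -0.4061, -1.9222)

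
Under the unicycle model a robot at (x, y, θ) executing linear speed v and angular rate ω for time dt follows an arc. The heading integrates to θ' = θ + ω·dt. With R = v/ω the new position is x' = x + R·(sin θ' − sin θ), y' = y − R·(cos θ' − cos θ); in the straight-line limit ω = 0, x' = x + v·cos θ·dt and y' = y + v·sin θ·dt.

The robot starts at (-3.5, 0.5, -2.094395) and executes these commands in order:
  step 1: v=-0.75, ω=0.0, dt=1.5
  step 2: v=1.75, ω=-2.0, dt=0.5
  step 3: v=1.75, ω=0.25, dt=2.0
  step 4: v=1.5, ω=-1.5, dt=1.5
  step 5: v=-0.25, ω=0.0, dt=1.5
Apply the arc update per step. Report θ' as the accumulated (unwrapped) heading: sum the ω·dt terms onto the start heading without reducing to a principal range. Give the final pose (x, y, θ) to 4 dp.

step 1: θ'=-2.0944 (straight) → pose (-2.9375, 1.4743, -2.0944)
step 2: θ'=-3.0944 (R=-0.8750) → pose (-3.6540, 1.0378, -3.0944)
step 3: θ'=-2.5944 (R=7.0000) → pose (-6.9658, 0.0234, -2.5944)
step 4: θ'=-4.8444 (R=-1.0000) → pose (-8.4774, 1.0091, -4.8444)
step 5: θ'=-4.8444 (straight) → pose (-8.5268, 0.6373, -4.8444)

(-8.5268, 0.6373, -4.8444)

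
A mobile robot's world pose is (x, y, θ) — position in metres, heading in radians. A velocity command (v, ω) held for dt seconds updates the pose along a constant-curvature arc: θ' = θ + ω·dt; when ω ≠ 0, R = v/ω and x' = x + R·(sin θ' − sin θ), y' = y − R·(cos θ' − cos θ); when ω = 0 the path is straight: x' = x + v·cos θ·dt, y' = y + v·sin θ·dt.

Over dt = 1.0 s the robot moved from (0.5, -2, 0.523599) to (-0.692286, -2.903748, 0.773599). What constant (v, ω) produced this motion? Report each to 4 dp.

v = -1.5000, ω = 0.2500

Δθ = 0.773599 − 0.523599 = 0.250000
ω = Δθ/dt = 0.250000/1.0 = 0.2500
R = Δx/(sin θ' − sin θ) = -6.0000
v = R·ω = -6.0000·0.2500 = -1.5000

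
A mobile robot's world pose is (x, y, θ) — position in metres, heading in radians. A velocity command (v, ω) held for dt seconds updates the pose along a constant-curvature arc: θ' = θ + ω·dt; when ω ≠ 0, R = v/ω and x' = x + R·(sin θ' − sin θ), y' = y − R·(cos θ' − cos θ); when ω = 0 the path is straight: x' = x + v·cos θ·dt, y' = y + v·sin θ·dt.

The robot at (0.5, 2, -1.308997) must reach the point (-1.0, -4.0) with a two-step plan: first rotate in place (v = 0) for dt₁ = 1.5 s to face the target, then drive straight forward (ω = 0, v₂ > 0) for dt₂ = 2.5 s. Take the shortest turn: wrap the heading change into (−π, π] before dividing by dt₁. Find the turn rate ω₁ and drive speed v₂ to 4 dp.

heading to target = atan2(-4−2, -1−0.5) = -1.8158
Δθ = wrap(-1.8158 − -1.3090) = -0.5068; ω₁ = Δθ/dt₁ = -0.3379
distance = √((-1−0.5)² + (-4−2)²) = 6.1847; v₂ = distance/dt₂ = 2.4739

ω₁ = -0.3379, v₂ = 2.4739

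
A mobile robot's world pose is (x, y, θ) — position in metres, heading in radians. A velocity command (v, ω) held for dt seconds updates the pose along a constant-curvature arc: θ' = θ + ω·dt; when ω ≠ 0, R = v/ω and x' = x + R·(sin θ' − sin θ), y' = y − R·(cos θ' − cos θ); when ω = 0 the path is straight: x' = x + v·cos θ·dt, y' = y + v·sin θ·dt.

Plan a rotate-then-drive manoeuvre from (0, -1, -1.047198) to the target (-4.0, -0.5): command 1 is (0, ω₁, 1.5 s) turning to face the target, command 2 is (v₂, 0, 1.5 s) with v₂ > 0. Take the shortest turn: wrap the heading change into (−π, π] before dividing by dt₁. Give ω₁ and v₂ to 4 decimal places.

ω₁ = -1.4792, v₂ = 2.6874

heading to target = atan2(-0.5−-1, -4−0) = 3.0172
Δθ = wrap(3.0172 − -1.0472) = -2.2187; ω₁ = Δθ/dt₁ = -1.4792
distance = √((-4−0)² + (-0.5−-1)²) = 4.0311; v₂ = distance/dt₂ = 2.6874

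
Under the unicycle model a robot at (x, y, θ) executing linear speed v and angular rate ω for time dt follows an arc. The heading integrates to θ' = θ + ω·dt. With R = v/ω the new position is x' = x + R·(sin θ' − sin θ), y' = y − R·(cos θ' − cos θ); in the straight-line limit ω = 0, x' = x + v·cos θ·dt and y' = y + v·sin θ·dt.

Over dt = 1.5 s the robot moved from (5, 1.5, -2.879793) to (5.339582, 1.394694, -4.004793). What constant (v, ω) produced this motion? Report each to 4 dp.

Δθ = -4.004793 − -2.879793 = -1.125000
ω = Δθ/dt = -1.125000/1.5 = -0.7500
R = Δx/(sin θ' − sin θ) = 0.3333
v = R·ω = 0.3333·-0.7500 = -0.2500

v = -0.2500, ω = -0.7500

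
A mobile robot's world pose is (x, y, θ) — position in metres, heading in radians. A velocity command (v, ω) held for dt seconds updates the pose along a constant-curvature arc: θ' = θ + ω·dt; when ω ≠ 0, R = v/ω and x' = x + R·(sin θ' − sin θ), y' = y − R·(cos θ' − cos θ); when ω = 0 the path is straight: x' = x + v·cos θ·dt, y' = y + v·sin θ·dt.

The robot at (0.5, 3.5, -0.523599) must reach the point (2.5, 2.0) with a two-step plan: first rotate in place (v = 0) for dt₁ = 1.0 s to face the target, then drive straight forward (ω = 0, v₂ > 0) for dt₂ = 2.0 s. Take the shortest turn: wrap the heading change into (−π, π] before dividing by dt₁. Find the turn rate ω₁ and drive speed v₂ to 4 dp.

heading to target = atan2(2−3.5, 2.5−0.5) = -0.6435
Δθ = wrap(-0.6435 − -0.5236) = -0.1199; ω₁ = Δθ/dt₁ = -0.1199
distance = √((2.5−0.5)² + (2−3.5)²) = 2.5000; v₂ = distance/dt₂ = 1.2500

ω₁ = -0.1199, v₂ = 1.2500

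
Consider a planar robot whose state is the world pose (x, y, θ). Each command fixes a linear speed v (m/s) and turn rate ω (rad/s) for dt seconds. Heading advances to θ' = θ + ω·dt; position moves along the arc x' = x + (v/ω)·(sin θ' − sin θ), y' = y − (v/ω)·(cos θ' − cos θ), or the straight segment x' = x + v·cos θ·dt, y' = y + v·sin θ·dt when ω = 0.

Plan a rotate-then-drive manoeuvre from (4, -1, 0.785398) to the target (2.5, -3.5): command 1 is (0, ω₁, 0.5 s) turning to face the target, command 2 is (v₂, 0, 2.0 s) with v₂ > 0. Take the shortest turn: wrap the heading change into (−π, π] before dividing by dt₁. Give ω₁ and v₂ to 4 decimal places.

heading to target = atan2(-3.5−-1, 2.5−4) = -2.1112
Δθ = wrap(-2.1112 − 0.7854) = -2.8966; ω₁ = Δθ/dt₁ = -5.7932
distance = √((2.5−4)² + (-3.5−-1)²) = 2.9155; v₂ = distance/dt₂ = 1.4577

ω₁ = -5.7932, v₂ = 1.4577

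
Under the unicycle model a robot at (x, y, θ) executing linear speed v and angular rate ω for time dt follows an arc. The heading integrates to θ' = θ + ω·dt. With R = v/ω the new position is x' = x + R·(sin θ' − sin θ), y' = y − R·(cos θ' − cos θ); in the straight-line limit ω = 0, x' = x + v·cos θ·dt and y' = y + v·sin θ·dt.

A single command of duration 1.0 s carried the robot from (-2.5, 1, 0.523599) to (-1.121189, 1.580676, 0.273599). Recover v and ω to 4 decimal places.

v = 1.5000, ω = -0.2500

Δθ = 0.273599 − 0.523599 = -0.250000
ω = Δθ/dt = -0.250000/1.0 = -0.2500
R = Δx/(sin θ' − sin θ) = -6.0000
v = R·ω = -6.0000·-0.2500 = 1.5000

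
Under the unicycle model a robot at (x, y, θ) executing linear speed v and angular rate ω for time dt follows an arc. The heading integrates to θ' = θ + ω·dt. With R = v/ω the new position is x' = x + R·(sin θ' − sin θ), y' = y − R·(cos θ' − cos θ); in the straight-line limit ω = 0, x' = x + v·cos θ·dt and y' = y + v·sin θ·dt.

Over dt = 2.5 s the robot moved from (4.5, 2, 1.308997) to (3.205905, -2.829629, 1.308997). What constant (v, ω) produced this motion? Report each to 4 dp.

v = -2.0000, ω = 0.0000

Δθ = 1.308997 − 1.308997 = 0.000000
ω = Δθ/dt = 0.000000/2.5 = 0.0000
ω = 0 → v = (Δx·cos θ + Δy·sin θ)/dt = -2.0000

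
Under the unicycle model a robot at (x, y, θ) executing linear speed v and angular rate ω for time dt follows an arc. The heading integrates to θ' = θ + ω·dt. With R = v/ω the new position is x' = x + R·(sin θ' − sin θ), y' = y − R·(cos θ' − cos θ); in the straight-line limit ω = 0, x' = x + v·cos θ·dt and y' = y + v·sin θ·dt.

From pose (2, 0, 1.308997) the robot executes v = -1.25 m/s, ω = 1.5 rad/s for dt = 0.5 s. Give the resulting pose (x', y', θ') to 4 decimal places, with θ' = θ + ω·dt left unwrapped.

(2.0690, -0.6065, 2.0590)

θ' = 1.3090 + 1.5·0.5 = 2.0590
R = v/ω = -1.25/1.5 = -0.8333
x' = 2 + -0.8333·(sin 2.0590 − sin 1.3090) = 2.0690
y' = 0 − -0.8333·(cos 2.0590 − cos 1.3090) = -0.6065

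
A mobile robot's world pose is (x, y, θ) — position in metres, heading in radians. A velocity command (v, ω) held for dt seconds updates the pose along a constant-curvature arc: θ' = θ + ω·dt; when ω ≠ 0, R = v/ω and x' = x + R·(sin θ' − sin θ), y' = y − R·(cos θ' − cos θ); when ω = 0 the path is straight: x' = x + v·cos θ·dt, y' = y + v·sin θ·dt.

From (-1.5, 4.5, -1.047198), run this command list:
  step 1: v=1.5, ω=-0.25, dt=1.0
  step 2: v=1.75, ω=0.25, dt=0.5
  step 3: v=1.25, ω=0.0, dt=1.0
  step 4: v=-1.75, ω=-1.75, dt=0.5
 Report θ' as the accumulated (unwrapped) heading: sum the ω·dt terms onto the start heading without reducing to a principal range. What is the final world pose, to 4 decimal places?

(-0.1128, 1.9904, -2.0472)

step 1: θ'=-1.2972 (R=-6.0000) → pose (-0.9193, 3.1212, -1.2972)
step 2: θ'=-1.1722 (R=7.0000) → pose (-0.6309, 2.2957, -1.1722)
step 3: θ'=-1.1722 (straight) → pose (-0.1458, 1.1437, -1.1722)
step 4: θ'=-2.0472 (R=1.0000) → pose (-0.1128, 1.9904, -2.0472)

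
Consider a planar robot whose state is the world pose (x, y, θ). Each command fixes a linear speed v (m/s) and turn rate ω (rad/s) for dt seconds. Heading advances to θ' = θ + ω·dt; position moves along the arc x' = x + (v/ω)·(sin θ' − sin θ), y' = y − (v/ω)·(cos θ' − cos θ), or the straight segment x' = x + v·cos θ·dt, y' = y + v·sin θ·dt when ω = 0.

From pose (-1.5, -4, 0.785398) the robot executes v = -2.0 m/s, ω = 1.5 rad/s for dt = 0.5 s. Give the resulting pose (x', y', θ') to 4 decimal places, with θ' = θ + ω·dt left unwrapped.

θ' = 0.7854 + 1.5·0.5 = 1.5354
R = v/ω = -2.0/1.5 = -1.3333
x' = -1.5 + -1.3333·(sin 1.5354 − sin 0.7854) = -1.8897
y' = -4 − -1.3333·(cos 1.5354 − cos 0.7854) = -4.8956

(-1.8897, -4.8956, 1.5354)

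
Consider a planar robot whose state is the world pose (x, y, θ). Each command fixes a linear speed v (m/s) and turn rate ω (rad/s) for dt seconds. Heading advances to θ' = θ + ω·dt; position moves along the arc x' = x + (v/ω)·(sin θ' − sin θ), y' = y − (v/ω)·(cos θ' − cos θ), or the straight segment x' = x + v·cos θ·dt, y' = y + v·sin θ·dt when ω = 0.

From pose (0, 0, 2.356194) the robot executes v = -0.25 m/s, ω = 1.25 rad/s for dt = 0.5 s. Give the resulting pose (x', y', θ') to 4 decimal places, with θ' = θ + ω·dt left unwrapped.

(0.1095, -0.0560, 2.9812)

θ' = 2.3562 + 1.25·0.5 = 2.9812
R = v/ω = -0.25/1.25 = -0.2000
x' = 0 + -0.2000·(sin 2.9812 − sin 2.3562) = 0.1095
y' = 0 − -0.2000·(cos 2.9812 − cos 2.3562) = -0.0560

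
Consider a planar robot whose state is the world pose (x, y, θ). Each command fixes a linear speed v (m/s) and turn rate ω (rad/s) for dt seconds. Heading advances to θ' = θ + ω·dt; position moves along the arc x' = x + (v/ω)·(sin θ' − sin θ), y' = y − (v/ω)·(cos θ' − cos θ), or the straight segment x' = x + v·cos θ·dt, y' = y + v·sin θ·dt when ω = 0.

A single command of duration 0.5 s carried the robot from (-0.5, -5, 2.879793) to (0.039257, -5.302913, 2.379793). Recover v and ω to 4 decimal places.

Δθ = 2.379793 − 2.879793 = -0.500000
ω = Δθ/dt = -0.500000/0.5 = -1.0000
R = Δx/(sin θ' − sin θ) = 1.2500
v = R·ω = 1.2500·-1.0000 = -1.2500

v = -1.2500, ω = -1.0000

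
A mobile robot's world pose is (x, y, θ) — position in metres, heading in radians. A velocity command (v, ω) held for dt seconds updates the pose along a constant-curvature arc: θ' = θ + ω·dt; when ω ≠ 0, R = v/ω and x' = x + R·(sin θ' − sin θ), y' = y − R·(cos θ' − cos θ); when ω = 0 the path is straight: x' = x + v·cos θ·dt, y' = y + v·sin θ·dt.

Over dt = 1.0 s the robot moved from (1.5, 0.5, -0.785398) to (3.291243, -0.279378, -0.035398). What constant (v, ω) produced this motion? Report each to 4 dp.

Δθ = -0.035398 − -0.785398 = 0.750000
ω = Δθ/dt = 0.750000/1.0 = 0.7500
R = Δx/(sin θ' − sin θ) = 2.6667
v = R·ω = 2.6667·0.7500 = 2.0000

v = 2.0000, ω = 0.7500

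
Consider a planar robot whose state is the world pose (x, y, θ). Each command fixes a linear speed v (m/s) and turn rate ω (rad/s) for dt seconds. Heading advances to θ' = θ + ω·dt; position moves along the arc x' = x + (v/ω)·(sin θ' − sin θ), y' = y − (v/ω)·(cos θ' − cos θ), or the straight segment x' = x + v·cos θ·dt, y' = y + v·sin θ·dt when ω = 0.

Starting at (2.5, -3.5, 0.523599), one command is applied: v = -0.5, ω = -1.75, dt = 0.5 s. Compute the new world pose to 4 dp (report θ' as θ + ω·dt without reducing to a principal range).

θ' = 0.5236 + -1.75·0.5 = -0.3514
R = v/ω = -0.5/-1.75 = 0.2857
x' = 2.5 + 0.2857·(sin -0.3514 − sin 0.5236) = 2.2588
y' = -3.5 − 0.2857·(cos -0.3514 − cos 0.5236) = -3.5208

(2.2588, -3.5208, -0.3514)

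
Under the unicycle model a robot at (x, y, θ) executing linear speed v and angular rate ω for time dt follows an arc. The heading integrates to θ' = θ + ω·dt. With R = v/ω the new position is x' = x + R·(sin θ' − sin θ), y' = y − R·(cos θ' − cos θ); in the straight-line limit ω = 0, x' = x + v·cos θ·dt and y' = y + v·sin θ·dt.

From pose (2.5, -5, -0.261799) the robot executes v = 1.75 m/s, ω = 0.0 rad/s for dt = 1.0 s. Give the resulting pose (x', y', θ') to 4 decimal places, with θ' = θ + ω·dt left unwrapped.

(4.1904, -5.4529, -0.2618)

θ' = -0.2618 + 0.0·1.0 = -0.2618
ω = 0 → straight: x' = 2.5 + 1.75·cos(-0.2618)·1.0 = 4.1904
y' = -5 + 1.75·sin(-0.2618)·1.0 = -5.4529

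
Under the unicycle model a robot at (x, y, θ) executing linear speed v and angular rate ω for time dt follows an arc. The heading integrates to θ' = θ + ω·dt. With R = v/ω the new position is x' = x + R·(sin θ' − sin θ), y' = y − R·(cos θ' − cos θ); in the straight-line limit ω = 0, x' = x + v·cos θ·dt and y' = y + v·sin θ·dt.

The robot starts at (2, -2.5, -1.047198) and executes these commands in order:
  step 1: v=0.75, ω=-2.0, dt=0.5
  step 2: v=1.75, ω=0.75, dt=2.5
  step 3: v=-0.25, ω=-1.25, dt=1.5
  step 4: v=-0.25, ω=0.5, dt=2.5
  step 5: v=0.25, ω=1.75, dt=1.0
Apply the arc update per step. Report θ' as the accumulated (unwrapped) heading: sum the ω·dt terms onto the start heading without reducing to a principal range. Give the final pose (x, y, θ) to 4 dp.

step 1: θ'=-2.0472 (R=-0.3750) → pose (2.0085, -2.8595, -2.0472)
step 2: θ'=-0.1722 (R=2.3333) → pose (3.6822, -6.2283, -0.1722)
step 3: θ'=-2.0472 (R=0.2000) → pose (3.5387, -5.9396, -2.0472)
step 4: θ'=-0.7972 (R=-0.5000) → pose (3.4521, -5.3609, -0.7972)
step 5: θ'=0.9528 (R=0.1429) → pose (3.6707, -5.3439, 0.9528)

(3.6707, -5.3439, 0.9528)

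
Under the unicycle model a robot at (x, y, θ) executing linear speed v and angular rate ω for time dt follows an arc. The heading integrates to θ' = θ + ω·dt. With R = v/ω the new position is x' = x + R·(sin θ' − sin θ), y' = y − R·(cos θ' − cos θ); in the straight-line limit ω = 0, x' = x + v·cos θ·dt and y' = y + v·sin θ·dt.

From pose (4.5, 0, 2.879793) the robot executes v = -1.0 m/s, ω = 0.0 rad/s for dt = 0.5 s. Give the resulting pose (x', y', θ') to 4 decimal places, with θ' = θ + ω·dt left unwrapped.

(4.9830, -0.1294, 2.8798)

θ' = 2.8798 + 0.0·0.5 = 2.8798
ω = 0 → straight: x' = 4.5 + -1.0·cos(2.8798)·0.5 = 4.9830
y' = 0 + -1.0·sin(2.8798)·0.5 = -0.1294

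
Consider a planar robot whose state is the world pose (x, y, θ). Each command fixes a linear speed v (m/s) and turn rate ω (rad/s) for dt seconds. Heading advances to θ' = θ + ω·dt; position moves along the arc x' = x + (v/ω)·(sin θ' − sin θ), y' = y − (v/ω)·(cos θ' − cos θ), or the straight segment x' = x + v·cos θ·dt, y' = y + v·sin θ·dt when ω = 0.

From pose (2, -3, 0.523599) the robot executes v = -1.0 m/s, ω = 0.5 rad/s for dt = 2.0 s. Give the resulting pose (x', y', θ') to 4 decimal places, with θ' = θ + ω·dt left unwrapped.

(1.0022, -4.6377, 1.5236)

θ' = 0.5236 + 0.5·2.0 = 1.5236
R = v/ω = -1.0/0.5 = -2.0000
x' = 2 + -2.0000·(sin 1.5236 − sin 0.5236) = 1.0022
y' = -3 − -2.0000·(cos 1.5236 − cos 0.5236) = -4.6377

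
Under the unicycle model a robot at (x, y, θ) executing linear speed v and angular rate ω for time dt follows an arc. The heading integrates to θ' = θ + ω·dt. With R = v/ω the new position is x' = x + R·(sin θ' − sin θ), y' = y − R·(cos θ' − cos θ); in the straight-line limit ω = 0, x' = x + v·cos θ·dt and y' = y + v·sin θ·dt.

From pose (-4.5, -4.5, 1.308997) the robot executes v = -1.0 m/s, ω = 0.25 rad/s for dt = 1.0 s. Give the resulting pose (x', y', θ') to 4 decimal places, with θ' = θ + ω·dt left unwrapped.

θ' = 1.3090 + 0.25·1.0 = 1.5590
R = v/ω = -1.0/0.25 = -4.0000
x' = -4.5 + -4.0000·(sin 1.5590 − sin 1.3090) = -4.6360
y' = -4.5 − -4.0000·(cos 1.5590 − cos 1.3090) = -5.4881

(-4.6360, -5.4881, 1.5590)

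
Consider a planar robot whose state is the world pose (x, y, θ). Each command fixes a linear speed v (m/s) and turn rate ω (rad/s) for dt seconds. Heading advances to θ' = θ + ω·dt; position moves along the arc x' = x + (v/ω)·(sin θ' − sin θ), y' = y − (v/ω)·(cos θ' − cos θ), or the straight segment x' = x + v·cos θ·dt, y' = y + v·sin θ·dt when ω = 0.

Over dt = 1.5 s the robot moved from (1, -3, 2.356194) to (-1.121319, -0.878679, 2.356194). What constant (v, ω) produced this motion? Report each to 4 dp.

Δθ = 2.356194 − 2.356194 = 0.000000
ω = Δθ/dt = 0.000000/1.5 = 0.0000
ω = 0 → v = (Δx·cos θ + Δy·sin θ)/dt = 2.0000

v = 2.0000, ω = 0.0000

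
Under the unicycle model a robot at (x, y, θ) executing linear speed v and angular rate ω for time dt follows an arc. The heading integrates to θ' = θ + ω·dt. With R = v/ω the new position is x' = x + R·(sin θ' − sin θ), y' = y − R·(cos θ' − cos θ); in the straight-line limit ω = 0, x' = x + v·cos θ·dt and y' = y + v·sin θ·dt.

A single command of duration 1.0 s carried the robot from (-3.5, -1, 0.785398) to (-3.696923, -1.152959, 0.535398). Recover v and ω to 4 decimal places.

Δθ = 0.535398 − 0.785398 = -0.250000
ω = Δθ/dt = -0.250000/1.0 = -0.2500
R = Δx/(sin θ' − sin θ) = 1.0000
v = R·ω = 1.0000·-0.2500 = -0.2500

v = -0.2500, ω = -0.2500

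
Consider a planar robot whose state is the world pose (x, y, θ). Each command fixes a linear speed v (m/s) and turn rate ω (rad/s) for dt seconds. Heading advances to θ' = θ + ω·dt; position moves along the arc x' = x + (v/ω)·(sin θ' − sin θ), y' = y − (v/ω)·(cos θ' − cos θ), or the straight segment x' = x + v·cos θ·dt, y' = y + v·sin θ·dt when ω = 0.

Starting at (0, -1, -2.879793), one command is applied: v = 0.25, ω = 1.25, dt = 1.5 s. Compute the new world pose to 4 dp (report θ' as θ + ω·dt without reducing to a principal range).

(-0.1170, -1.3004, -1.0048)

θ' = -2.8798 + 1.25·1.5 = -1.0048
R = v/ω = 0.25/1.25 = 0.2000
x' = 0 + 0.2000·(sin -1.0048 − sin -2.8798) = -0.1170
y' = -1 − 0.2000·(cos -1.0048 − cos -2.8798) = -1.3004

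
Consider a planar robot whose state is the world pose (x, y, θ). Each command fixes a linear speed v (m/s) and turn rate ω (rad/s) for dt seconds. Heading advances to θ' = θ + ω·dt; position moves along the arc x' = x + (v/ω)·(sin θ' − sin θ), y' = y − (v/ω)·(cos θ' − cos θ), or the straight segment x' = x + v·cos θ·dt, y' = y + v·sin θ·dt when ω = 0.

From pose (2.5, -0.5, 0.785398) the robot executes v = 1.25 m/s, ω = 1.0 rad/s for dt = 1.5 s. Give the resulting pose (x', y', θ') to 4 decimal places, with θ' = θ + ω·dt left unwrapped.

(2.5603, 1.2030, 2.2854)

θ' = 0.7854 + 1.0·1.5 = 2.2854
R = v/ω = 1.25/1.0 = 1.2500
x' = 2.5 + 1.2500·(sin 2.2854 − sin 0.7854) = 2.5603
y' = -0.5 − 1.2500·(cos 2.2854 − cos 0.7854) = 1.2030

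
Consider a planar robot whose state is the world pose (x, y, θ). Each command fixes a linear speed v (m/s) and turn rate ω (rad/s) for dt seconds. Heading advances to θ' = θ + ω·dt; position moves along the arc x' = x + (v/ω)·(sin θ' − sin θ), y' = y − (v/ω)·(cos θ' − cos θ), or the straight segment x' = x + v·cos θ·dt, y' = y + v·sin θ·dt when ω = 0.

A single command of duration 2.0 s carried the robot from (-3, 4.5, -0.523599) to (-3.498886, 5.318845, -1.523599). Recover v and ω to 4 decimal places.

Δθ = -1.523599 − -0.523599 = -1.000000
ω = Δθ/dt = -1.000000/2.0 = -0.5000
R = −Δy/(cos θ' − cos θ) = 1.0000
v = R·ω = 1.0000·-0.5000 = -0.5000

v = -0.5000, ω = -0.5000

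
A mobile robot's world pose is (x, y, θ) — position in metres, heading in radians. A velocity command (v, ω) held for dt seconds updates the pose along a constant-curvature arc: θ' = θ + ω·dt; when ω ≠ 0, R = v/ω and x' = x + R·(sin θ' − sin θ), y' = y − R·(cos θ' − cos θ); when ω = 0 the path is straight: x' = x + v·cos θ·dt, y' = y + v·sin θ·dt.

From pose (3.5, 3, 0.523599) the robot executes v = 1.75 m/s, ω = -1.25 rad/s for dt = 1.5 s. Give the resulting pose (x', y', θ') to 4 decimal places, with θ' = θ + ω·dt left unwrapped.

θ' = 0.5236 + -1.25·1.5 = -1.3514
R = v/ω = 1.75/-1.25 = -1.4000
x' = 3.5 + -1.4000·(sin -1.3514 − sin 0.5236) = 5.5664
y' = 3 − -1.4000·(cos -1.3514 − cos 0.5236) = 2.0923

(5.5664, 2.0923, -1.3514)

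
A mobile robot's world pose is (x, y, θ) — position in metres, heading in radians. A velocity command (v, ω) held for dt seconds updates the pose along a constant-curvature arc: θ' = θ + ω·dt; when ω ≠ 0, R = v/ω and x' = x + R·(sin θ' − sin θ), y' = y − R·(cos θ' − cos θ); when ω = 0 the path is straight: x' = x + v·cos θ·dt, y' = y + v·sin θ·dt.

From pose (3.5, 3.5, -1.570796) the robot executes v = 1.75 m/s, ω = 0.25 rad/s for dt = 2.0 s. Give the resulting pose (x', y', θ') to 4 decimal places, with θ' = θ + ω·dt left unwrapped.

(4.3569, 0.1440, -1.0708)

θ' = -1.5708 + 0.25·2.0 = -1.0708
R = v/ω = 1.75/0.25 = 7.0000
x' = 3.5 + 7.0000·(sin -1.0708 − sin -1.5708) = 4.3569
y' = 3.5 − 7.0000·(cos -1.0708 − cos -1.5708) = 0.1440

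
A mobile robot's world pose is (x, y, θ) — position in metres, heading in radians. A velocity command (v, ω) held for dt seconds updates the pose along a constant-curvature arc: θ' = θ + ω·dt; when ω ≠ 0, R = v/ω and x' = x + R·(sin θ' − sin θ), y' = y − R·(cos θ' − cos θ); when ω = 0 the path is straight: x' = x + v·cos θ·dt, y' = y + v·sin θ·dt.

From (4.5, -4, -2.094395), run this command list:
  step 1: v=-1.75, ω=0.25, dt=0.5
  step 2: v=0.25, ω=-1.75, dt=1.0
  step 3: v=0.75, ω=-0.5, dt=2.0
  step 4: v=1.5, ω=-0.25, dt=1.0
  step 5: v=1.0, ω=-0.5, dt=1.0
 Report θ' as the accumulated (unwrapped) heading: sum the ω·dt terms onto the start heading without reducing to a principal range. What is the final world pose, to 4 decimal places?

(4.6761, 0.3341, -5.4694)

step 1: θ'=-1.9694 (R=-7.0000) → pose (4.8891, -3.2169, -1.9694)
step 2: θ'=-3.7194 (R=-0.1429) → pose (4.6794, -3.2811, -3.7194)
step 3: θ'=-4.7194 (R=-1.5000) → pose (3.9987, -2.0141, -4.7194)
step 4: θ'=-4.9694 (R=-6.0000) → pose (4.1956, -0.5310, -4.9694)
step 5: θ'=-5.4694 (R=-2.0000) → pose (4.6761, 0.3341, -5.4694)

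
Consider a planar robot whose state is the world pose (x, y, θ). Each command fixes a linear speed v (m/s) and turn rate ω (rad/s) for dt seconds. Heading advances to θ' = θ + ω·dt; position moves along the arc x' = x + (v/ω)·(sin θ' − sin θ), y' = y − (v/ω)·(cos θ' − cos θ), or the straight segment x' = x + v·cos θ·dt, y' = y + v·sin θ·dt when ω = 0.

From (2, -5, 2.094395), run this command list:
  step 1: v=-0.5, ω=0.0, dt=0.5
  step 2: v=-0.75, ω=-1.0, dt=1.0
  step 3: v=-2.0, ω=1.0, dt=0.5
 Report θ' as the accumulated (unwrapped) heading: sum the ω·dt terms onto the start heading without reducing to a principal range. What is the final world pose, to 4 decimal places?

(1.9198, -6.8998, 1.5944)

step 1: θ'=2.0944 (straight) → pose (2.1250, -5.2165, 2.0944)
step 2: θ'=1.0944 (R=0.7500) → pose (2.1420, -5.9354, 1.0944)
step 3: θ'=1.5944 (R=-2.0000) → pose (1.9198, -6.8998, 1.5944)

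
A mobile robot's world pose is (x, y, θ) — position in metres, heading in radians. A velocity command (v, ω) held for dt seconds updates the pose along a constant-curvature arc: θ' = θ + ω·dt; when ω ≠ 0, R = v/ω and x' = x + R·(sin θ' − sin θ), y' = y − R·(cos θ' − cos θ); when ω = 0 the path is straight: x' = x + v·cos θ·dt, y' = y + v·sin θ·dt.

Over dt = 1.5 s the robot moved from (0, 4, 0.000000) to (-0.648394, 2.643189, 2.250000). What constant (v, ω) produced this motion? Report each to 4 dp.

v = -1.2500, ω = 1.5000

Δθ = 2.250000 − 0.000000 = 2.250000
ω = Δθ/dt = 2.250000/1.5 = 1.5000
R = −Δy/(cos θ' − cos θ) = -0.8333
v = R·ω = -0.8333·1.5000 = -1.2500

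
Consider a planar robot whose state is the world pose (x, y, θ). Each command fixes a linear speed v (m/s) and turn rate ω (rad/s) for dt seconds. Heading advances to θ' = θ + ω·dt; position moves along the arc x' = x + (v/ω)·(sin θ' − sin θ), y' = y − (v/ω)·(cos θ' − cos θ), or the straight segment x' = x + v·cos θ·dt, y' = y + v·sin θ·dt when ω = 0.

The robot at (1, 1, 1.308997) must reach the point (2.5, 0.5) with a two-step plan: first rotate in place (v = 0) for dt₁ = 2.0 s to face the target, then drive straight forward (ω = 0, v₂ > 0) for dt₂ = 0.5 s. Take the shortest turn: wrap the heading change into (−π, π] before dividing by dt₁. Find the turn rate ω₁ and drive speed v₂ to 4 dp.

ω₁ = -0.8154, v₂ = 3.1623

heading to target = atan2(0.5−1, 2.5−1) = -0.3218
Δθ = wrap(-0.3218 − 1.3090) = -1.6307; ω₁ = Δθ/dt₁ = -0.8154
distance = √((2.5−1)² + (0.5−1)²) = 1.5811; v₂ = distance/dt₂ = 3.1623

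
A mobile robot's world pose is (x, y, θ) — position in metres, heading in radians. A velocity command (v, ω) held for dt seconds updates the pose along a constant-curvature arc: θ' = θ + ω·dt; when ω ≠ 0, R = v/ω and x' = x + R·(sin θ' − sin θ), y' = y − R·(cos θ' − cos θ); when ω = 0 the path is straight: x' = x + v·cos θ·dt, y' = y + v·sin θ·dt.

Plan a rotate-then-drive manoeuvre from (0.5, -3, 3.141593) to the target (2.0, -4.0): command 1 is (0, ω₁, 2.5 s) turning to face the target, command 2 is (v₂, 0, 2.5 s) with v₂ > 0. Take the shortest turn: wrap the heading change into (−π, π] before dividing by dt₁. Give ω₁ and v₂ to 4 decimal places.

ω₁ = 1.0214, v₂ = 0.7211

heading to target = atan2(-4−-3, 2−0.5) = -0.5880
Δθ = wrap(-0.5880 − 3.1416) = 2.5536; ω₁ = Δθ/dt₁ = 1.0214
distance = √((2−0.5)² + (-4−-3)²) = 1.8028; v₂ = distance/dt₂ = 0.7211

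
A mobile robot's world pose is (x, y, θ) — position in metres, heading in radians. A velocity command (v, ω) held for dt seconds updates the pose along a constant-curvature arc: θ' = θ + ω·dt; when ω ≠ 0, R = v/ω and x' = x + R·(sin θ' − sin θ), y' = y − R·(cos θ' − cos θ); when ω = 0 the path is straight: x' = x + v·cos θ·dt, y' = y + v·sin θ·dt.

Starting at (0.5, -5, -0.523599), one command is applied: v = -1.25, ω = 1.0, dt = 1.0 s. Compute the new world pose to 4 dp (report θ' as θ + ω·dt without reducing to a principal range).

(-0.6982, -4.9717, 0.4764)

θ' = -0.5236 + 1.0·1.0 = 0.4764
R = v/ω = -1.25/1.0 = -1.2500
x' = 0.5 + -1.2500·(sin 0.4764 − sin -0.5236) = -0.6982
y' = -5 − -1.2500·(cos 0.4764 − cos -0.5236) = -4.9717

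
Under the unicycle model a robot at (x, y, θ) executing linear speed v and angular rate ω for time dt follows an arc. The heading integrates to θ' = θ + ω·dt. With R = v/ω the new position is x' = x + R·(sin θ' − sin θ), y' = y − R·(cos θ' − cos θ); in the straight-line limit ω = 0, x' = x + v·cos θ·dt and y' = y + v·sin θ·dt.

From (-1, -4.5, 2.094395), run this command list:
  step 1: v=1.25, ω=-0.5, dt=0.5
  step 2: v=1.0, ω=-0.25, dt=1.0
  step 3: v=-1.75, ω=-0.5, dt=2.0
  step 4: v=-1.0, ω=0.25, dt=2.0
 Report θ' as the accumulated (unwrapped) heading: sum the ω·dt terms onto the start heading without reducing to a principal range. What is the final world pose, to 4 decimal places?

step 1: θ'=1.8444 (R=-2.5000) → pose (-1.2419, -3.9255, 1.8444)
step 2: θ'=1.5944 (R=-4.0000) → pose (-1.3896, -2.9391, 1.5944)
step 3: θ'=0.5944 (R=3.5000) → pose (-2.9286, -5.9214, 0.5944)
step 4: θ'=1.0944 (R=-4.0000) → pose (-4.2432, -7.4010, 1.0944)

(-4.2432, -7.4010, 1.0944)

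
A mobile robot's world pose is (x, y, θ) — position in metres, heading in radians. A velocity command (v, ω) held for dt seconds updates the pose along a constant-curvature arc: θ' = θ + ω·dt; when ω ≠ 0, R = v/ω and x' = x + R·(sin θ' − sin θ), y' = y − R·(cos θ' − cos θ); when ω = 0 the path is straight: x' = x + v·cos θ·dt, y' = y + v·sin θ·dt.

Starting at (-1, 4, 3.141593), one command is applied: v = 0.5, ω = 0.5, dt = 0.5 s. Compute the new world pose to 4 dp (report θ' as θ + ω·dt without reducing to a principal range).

θ' = 3.1416 + 0.5·0.5 = 3.3916
R = v/ω = 0.5/0.5 = 1.0000
x' = -1 + 1.0000·(sin 3.3916 − sin 3.1416) = -1.2474
y' = 4 − 1.0000·(cos 3.3916 − cos 3.1416) = 3.9689

(-1.2474, 3.9689, 3.3916)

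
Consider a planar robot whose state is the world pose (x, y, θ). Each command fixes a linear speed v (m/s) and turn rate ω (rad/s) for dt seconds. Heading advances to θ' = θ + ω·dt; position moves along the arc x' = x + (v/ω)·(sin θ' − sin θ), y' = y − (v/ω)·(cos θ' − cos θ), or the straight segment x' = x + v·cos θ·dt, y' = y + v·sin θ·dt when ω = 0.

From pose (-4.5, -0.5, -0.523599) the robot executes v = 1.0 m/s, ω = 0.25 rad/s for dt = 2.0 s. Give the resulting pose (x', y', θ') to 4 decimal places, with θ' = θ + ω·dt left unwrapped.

θ' = -0.5236 + 0.25·2.0 = -0.0236
R = v/ω = 1.0/0.25 = 4.0000
x' = -4.5 + 4.0000·(sin -0.0236 − sin -0.5236) = -2.5944
y' = -0.5 − 4.0000·(cos -0.0236 − cos -0.5236) = -1.0348

(-2.5944, -1.0348, -0.0236)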